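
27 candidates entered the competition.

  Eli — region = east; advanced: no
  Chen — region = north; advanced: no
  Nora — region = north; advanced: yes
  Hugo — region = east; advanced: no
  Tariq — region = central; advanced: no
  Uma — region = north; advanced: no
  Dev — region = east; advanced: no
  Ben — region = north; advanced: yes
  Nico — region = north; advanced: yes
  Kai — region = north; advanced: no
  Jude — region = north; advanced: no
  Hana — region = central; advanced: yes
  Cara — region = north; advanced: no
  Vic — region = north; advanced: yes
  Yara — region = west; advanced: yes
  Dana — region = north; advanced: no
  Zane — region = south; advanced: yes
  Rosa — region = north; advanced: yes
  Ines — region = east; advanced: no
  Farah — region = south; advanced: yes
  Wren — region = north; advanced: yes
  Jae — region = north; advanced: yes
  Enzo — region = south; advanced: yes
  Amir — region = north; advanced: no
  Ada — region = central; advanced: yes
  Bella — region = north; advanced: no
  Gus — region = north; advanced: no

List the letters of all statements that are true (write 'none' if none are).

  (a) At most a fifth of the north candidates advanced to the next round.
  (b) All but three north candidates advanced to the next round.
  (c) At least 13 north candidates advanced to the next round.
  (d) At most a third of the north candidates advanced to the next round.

|A| = 16, |A ∩ B| = 7, |A ∖ B| = 9.
(a) |A ∩ B| / |A| ≤ 1/5: fails.
(b) |A ∖ B| = 3: fails.
(c) |A ∩ B| ≥ 13: fails.
(d) |A ∩ B| / |A| ≤ 1/3: fails.

none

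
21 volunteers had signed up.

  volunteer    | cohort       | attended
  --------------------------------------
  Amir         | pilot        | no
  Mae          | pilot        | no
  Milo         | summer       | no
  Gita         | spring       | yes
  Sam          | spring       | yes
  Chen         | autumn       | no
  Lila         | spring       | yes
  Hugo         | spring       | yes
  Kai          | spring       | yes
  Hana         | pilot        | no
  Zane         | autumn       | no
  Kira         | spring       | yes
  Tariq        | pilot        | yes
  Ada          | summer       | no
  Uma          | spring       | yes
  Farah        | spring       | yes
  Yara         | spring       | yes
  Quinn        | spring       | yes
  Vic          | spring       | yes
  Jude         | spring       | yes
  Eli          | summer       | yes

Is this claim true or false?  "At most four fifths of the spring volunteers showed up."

False

'At most four fifths of the spring volunteers showed up' holds iff |A ∩ B| / |A| ≤ 4/5.
A (the restrictor) = {Gita, Sam, Lila, Hugo, Kai, Kira, Uma, Farah, Yara, Quinn, Vic, Jude}, |A| = 12.
A ∩ B = {Gita, Sam, Lila, Hugo, Kai, Kira, Uma, Farah, Yara, Quinn, Vic, Jude}, so |A ∩ B| = 12.
A ∖ B = {}, so |A ∖ B| = 0.
|A ∩ B|/|A| = 12/12, so the statement is false.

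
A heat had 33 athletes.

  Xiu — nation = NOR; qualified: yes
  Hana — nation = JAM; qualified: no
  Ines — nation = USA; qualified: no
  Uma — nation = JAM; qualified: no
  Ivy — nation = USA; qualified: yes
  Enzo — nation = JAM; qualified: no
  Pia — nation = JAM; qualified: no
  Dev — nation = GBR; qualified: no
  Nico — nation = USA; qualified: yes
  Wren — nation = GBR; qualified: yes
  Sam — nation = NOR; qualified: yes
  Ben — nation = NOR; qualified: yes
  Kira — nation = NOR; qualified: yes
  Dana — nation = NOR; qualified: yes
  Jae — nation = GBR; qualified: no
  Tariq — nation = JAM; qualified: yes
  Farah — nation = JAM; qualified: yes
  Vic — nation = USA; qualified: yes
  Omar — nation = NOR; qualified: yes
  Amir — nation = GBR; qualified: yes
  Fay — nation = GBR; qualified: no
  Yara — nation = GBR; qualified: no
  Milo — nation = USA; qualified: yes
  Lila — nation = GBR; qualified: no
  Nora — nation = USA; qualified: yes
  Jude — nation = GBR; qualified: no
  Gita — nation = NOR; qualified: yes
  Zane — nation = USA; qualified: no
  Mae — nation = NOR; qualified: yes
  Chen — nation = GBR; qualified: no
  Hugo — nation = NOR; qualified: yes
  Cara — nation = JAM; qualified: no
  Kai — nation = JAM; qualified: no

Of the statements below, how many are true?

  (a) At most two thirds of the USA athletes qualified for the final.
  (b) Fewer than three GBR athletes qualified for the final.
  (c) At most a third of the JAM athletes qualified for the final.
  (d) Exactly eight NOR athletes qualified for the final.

(a) USA: |A| = 7, |A ∩ B| = 5; needs |A ∩ B| / |A| ≤ 2/3 — false.
(b) GBR: |A| = 9, |A ∩ B| = 2; needs |A ∩ B| < 3 — true.
(c) JAM: |A| = 8, |A ∩ B| = 2; needs |A ∩ B| / |A| ≤ 1/3 — true.
(d) NOR: |A| = 9, |A ∩ B| = 9; needs |A ∩ B| = 8 — false.

2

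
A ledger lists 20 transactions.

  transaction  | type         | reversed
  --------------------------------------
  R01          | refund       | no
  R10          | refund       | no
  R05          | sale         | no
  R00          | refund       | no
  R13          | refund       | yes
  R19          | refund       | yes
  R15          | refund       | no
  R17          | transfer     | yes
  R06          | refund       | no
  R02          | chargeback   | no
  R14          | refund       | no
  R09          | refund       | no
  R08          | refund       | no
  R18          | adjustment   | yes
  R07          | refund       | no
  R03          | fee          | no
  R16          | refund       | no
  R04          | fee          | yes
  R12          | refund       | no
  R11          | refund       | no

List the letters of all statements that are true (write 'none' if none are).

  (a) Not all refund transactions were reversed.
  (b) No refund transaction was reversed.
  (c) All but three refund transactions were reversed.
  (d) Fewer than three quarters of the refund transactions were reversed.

|A| = 14, |A ∩ B| = 2, |A ∖ B| = 12.
(a) A ⊄ B (|A ∖ B| ≥ 1): holds.
(b) A ∩ B = ∅ (|A ∩ B| = 0): fails.
(c) |A ∖ B| = 3: fails.
(d) |A ∩ B| / |A| < 3/4: holds.

(a), (d)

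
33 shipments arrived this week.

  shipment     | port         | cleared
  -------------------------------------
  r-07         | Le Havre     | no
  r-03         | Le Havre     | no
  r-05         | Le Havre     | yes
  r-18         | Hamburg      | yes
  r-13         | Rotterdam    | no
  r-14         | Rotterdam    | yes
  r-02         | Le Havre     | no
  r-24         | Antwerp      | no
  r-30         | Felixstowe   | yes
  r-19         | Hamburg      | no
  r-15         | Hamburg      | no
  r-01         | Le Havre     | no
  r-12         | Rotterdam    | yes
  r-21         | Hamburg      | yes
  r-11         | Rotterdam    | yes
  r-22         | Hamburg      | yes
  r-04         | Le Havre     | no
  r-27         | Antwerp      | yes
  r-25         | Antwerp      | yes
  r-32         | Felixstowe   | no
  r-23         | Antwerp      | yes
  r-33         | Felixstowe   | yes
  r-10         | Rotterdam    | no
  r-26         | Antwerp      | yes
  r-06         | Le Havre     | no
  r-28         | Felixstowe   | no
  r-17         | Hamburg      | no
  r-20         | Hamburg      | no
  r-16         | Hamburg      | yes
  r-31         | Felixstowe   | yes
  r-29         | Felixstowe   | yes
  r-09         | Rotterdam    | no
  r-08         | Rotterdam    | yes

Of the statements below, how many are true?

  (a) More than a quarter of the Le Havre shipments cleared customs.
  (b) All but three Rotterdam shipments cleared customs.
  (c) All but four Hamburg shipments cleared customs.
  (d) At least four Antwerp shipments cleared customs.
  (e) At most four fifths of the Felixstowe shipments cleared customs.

(a) Le Havre: |A| = 7, |A ∩ B| = 1; needs |A ∩ B| / |A| > 1/4 — false.
(b) Rotterdam: |A| = 7, |A ∩ B| = 4; needs |A ∖ B| = 3 — true.
(c) Hamburg: |A| = 8, |A ∩ B| = 4; needs |A ∖ B| = 4 — true.
(d) Antwerp: |A| = 5, |A ∩ B| = 4; needs |A ∩ B| ≥ 4 — true.
(e) Felixstowe: |A| = 6, |A ∩ B| = 4; needs |A ∩ B| / |A| ≤ 4/5 — true.

4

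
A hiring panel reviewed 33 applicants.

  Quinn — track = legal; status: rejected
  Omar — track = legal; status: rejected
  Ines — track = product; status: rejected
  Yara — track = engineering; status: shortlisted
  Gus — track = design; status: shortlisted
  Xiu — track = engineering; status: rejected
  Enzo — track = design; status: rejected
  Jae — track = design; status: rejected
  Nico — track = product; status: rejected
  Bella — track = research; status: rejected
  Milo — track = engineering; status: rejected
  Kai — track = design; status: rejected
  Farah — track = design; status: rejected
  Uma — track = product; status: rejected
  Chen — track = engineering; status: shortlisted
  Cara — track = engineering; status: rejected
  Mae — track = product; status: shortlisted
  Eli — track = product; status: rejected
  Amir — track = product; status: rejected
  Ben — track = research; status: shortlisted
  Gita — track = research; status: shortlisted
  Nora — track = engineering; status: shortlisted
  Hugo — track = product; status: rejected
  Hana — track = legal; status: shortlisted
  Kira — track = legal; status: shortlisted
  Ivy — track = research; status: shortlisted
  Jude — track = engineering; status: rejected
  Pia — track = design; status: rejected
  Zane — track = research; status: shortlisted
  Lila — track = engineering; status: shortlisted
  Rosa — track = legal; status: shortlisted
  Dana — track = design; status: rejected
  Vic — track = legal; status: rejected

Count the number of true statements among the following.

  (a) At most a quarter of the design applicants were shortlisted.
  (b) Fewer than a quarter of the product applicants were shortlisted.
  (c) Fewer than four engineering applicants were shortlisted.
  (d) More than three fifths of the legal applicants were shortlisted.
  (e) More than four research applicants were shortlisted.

(a) design: |A| = 7, |A ∩ B| = 1; needs |A ∩ B| / |A| ≤ 1/4 — true.
(b) product: |A| = 7, |A ∩ B| = 1; needs |A ∩ B| / |A| < 1/4 — true.
(c) engineering: |A| = 8, |A ∩ B| = 4; needs |A ∩ B| < 4 — false.
(d) legal: |A| = 6, |A ∩ B| = 3; needs |A ∩ B| / |A| > 3/5 — false.
(e) research: |A| = 5, |A ∩ B| = 4; needs |A ∩ B| > 4 — false.

2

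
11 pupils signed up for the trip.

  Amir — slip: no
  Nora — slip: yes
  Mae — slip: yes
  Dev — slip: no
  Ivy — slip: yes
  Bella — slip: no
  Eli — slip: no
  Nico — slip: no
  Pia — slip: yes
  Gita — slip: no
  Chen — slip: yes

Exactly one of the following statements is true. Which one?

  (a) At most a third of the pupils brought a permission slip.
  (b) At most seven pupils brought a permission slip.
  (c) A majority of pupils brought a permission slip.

(b)

|A| = 11, |A ∩ B| = 5, |A ∖ B| = 6.
(a) requires |A ∩ B| / |A| ≤ 1/3: false.
(b) requires |A ∩ B| ≤ 7: true.
(c) requires |A ∩ B| > |A ∖ B|: false.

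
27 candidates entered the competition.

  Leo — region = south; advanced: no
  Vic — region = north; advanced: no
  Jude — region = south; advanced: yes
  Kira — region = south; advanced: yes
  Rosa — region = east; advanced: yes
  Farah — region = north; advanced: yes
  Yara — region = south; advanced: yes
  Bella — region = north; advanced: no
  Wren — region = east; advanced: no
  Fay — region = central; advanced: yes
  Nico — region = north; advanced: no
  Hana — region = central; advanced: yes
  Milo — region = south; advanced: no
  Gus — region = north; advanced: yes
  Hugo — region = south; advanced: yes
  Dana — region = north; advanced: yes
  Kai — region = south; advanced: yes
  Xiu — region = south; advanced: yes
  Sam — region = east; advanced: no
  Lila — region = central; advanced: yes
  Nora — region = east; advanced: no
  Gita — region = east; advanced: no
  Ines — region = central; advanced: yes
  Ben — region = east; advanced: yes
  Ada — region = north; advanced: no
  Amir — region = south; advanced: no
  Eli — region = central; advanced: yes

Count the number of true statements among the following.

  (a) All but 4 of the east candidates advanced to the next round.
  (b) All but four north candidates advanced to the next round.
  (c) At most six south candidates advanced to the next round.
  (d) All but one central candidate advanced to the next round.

(a) east: |A| = 6, |A ∩ B| = 2; needs |A ∖ B| = 4 — true.
(b) north: |A| = 7, |A ∩ B| = 3; needs |A ∖ B| = 4 — true.
(c) south: |A| = 9, |A ∩ B| = 6; needs |A ∩ B| ≤ 6 — true.
(d) central: |A| = 5, |A ∩ B| = 5; needs |A ∖ B| = 1 — false.

3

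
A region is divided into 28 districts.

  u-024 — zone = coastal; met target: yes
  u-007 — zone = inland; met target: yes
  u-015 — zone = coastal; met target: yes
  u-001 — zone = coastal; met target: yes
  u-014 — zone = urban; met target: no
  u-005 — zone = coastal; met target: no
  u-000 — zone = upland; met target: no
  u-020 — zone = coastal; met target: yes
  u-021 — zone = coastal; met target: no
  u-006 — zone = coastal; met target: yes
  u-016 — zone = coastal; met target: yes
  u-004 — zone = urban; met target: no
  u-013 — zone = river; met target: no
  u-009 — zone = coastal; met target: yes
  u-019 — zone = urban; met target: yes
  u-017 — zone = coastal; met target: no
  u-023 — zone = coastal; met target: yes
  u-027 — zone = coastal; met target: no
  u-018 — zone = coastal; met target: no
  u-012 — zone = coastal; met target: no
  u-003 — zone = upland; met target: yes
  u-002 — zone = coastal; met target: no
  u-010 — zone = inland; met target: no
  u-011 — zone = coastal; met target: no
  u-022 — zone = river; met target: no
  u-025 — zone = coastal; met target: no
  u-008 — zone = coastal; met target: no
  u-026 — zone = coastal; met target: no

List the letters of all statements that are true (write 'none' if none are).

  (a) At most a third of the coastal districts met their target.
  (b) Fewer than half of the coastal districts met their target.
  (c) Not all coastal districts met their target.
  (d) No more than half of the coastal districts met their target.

|A| = 19, |A ∩ B| = 8, |A ∖ B| = 11.
(a) |A ∩ B| / |A| ≤ 1/3: fails.
(b) |A ∩ B| < |A ∖ B|: holds.
(c) A ⊄ B (|A ∖ B| ≥ 1): holds.
(d) |A ∩ B| ≤ |A ∖ B|: holds.

(b), (c), (d)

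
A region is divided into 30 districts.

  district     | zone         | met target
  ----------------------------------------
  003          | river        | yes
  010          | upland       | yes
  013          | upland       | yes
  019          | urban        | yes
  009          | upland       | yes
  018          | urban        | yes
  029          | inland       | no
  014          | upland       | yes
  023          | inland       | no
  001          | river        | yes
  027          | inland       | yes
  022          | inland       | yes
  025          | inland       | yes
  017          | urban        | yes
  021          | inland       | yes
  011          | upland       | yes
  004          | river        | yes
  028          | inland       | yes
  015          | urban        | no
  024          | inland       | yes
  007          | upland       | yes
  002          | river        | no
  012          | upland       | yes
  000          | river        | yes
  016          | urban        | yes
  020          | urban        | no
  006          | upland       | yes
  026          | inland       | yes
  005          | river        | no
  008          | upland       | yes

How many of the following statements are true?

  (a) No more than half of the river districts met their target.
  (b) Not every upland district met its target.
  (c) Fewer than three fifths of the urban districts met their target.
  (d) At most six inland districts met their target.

(a) river: |A| = 6, |A ∩ B| = 4; needs |A ∩ B| ≤ |A ∖ B| — false.
(b) upland: |A| = 9, |A ∩ B| = 9; needs A ⊄ B (|A ∖ B| ≥ 1) — false.
(c) urban: |A| = 6, |A ∩ B| = 4; needs |A ∩ B| / |A| < 3/5 — false.
(d) inland: |A| = 9, |A ∩ B| = 7; needs |A ∩ B| ≤ 6 — false.

0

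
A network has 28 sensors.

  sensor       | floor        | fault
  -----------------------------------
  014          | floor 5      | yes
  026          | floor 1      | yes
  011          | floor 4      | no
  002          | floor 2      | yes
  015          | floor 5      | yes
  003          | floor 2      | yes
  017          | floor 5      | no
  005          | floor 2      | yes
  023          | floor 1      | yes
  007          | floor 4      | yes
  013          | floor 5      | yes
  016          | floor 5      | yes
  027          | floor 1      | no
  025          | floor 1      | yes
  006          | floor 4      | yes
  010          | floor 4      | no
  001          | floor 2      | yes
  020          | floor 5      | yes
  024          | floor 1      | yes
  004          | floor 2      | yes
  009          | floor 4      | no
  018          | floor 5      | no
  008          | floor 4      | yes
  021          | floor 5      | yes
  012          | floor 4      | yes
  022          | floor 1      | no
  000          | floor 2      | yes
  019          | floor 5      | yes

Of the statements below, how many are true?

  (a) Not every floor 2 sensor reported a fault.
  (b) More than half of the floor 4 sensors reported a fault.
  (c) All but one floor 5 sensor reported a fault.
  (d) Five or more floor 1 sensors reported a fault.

1

(a) floor 2: |A| = 6, |A ∩ B| = 6; needs A ⊄ B (|A ∖ B| ≥ 1) — false.
(b) floor 4: |A| = 7, |A ∩ B| = 4; needs |A ∩ B| > |A ∖ B| — true.
(c) floor 5: |A| = 9, |A ∩ B| = 7; needs |A ∖ B| = 1 — false.
(d) floor 1: |A| = 6, |A ∩ B| = 4; needs |A ∩ B| ≥ 5 — false.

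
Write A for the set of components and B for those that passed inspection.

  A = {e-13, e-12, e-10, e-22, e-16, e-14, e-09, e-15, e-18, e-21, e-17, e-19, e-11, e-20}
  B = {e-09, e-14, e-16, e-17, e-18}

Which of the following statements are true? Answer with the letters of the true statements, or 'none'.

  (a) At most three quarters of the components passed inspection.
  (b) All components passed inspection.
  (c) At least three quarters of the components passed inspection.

(a)

|A| = 14, |A ∩ B| = 5, |A ∖ B| = 9.
(a) |A ∩ B| / |A| ≤ 3/4: holds.
(b) A ⊆ B, i.e. every element of A is in B (|A ∖ B| = 0): fails.
(c) |A ∩ B| / |A| ≥ 3/4: fails.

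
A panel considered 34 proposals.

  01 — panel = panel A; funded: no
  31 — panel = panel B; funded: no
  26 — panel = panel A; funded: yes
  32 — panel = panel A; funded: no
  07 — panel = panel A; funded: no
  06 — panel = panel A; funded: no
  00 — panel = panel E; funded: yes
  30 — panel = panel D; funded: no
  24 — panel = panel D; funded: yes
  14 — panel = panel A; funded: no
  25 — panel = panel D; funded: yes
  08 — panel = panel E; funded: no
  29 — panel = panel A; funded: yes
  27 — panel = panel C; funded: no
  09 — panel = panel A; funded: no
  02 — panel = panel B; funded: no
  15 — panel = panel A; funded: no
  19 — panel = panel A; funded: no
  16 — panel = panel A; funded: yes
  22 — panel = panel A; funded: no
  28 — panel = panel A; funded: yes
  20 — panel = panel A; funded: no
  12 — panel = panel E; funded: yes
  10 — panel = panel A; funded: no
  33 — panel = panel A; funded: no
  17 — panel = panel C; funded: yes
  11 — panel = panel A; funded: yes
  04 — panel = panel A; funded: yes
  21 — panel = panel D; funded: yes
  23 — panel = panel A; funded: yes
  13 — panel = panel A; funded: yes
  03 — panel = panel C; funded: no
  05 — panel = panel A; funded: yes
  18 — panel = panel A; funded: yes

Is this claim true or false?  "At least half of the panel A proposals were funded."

False

'At least half of the panel A proposals were funded' holds iff |A ∩ B| ≥ |A ∖ B|.
|A| = 22, |A ∩ B| = 10, |A ∖ B| = 12.
10 < 12, so the statement is false.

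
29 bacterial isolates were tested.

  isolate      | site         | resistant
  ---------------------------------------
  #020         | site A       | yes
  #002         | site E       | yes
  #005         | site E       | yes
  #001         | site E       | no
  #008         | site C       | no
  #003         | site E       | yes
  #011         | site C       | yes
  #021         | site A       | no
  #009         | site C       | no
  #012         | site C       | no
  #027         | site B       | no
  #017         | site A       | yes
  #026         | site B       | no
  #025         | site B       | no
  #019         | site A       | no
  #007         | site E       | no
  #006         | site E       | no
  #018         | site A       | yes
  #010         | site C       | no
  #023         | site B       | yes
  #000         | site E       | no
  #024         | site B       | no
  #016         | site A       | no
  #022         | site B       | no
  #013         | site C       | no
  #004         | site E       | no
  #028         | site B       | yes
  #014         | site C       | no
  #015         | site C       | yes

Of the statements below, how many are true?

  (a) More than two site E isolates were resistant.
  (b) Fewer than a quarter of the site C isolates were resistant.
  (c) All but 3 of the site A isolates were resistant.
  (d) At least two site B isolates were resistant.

(a) site E: |A| = 8, |A ∩ B| = 3; needs |A ∩ B| > 2 — true.
(b) site C: |A| = 8, |A ∩ B| = 2; needs |A ∩ B| / |A| < 1/4 — false.
(c) site A: |A| = 6, |A ∩ B| = 3; needs |A ∖ B| = 3 — true.
(d) site B: |A| = 7, |A ∩ B| = 2; needs |A ∩ B| ≥ 2 — true.

3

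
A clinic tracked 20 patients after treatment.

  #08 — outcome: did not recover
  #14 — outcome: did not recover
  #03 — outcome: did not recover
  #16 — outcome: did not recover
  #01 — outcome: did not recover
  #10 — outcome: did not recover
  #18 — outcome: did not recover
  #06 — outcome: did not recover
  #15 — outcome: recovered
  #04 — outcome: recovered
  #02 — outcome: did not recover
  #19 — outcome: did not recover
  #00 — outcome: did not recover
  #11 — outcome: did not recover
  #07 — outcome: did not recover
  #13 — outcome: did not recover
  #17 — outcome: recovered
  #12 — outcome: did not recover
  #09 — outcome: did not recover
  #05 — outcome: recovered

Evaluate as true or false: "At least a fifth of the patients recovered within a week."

True

The determiner here denotes the relation: |A ∩ B| / |A| ≥ 1/5.
|A| = 20, |A ∩ B| = 4, |A ∖ B| = 16.
|A ∩ B|/|A| = 4/20, so the statement is true.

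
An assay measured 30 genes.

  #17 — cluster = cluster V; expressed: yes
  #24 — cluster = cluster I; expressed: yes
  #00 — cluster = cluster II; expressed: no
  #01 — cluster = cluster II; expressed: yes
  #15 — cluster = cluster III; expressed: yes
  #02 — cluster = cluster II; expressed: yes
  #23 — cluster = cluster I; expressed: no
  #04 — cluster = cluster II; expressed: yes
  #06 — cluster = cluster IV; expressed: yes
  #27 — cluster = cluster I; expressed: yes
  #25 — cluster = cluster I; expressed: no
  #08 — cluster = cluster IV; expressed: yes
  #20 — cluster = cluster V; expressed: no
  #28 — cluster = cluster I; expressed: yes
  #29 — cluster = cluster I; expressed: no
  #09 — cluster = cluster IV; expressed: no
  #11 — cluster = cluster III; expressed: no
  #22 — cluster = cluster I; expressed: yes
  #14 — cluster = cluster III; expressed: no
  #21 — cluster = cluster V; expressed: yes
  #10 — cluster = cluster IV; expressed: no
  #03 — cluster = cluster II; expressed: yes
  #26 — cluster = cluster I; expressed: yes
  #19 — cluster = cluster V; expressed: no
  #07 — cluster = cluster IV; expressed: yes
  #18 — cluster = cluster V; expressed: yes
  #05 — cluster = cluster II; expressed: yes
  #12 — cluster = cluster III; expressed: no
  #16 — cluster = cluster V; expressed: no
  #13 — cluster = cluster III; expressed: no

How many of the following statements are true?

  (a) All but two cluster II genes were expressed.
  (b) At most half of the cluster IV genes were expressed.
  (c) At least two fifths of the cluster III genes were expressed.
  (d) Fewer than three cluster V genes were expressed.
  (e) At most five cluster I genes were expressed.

1

(a) cluster II: |A| = 6, |A ∩ B| = 5; needs |A ∖ B| = 2 — false.
(b) cluster IV: |A| = 5, |A ∩ B| = 3; needs |A ∩ B| ≤ |A ∖ B| — false.
(c) cluster III: |A| = 5, |A ∩ B| = 1; needs |A ∩ B| / |A| ≥ 2/5 — false.
(d) cluster V: |A| = 6, |A ∩ B| = 3; needs |A ∩ B| < 3 — false.
(e) cluster I: |A| = 8, |A ∩ B| = 5; needs |A ∩ B| ≤ 5 — true.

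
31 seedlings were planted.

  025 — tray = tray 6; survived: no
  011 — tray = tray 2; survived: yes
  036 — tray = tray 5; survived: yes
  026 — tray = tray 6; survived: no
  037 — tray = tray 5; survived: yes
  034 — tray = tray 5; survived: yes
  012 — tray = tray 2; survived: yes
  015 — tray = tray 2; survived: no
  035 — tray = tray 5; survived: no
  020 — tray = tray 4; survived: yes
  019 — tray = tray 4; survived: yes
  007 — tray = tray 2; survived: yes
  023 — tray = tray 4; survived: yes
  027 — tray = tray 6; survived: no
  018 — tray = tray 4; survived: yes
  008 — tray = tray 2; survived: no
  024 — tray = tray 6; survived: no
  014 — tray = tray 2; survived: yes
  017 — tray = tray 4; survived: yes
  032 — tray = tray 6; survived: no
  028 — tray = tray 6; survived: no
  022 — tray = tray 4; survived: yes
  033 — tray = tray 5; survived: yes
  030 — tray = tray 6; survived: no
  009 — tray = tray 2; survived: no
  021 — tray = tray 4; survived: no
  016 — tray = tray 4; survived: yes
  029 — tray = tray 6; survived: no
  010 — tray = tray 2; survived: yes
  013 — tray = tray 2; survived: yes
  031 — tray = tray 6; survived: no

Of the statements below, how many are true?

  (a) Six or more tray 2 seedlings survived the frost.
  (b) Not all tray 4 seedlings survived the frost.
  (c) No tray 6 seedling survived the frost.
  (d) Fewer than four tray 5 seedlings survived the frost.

3

(a) tray 2: |A| = 9, |A ∩ B| = 6; needs |A ∩ B| ≥ 6 — true.
(b) tray 4: |A| = 8, |A ∩ B| = 7; needs A ⊄ B (|A ∖ B| ≥ 1) — true.
(c) tray 6: |A| = 9, |A ∩ B| = 0; needs A ∩ B = ∅ (|A ∩ B| = 0) — true.
(d) tray 5: |A| = 5, |A ∩ B| = 4; needs |A ∩ B| < 4 — false.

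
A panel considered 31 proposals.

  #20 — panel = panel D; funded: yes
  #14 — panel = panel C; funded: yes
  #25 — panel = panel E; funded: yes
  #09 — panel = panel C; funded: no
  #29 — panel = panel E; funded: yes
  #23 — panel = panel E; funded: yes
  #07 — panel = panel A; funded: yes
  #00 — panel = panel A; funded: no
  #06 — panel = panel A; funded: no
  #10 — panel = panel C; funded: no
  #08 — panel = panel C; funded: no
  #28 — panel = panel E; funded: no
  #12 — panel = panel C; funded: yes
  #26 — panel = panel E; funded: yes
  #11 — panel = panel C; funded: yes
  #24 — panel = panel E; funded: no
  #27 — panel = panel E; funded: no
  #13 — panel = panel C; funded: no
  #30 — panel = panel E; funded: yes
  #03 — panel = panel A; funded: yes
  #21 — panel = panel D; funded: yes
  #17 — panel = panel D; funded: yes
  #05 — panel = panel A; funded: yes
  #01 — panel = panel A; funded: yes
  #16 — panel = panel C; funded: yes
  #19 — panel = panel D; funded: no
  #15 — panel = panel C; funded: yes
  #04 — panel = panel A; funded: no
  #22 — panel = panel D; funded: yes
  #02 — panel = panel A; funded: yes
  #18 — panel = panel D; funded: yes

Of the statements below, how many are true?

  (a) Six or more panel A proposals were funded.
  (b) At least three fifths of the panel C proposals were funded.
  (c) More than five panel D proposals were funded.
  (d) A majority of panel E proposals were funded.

(a) panel A: |A| = 8, |A ∩ B| = 5; needs |A ∩ B| ≥ 6 — false.
(b) panel C: |A| = 9, |A ∩ B| = 5; needs |A ∩ B| / |A| ≥ 3/5 — false.
(c) panel D: |A| = 6, |A ∩ B| = 5; needs |A ∩ B| > 5 — false.
(d) panel E: |A| = 8, |A ∩ B| = 5; needs |A ∩ B| > |A ∖ B| — true.

1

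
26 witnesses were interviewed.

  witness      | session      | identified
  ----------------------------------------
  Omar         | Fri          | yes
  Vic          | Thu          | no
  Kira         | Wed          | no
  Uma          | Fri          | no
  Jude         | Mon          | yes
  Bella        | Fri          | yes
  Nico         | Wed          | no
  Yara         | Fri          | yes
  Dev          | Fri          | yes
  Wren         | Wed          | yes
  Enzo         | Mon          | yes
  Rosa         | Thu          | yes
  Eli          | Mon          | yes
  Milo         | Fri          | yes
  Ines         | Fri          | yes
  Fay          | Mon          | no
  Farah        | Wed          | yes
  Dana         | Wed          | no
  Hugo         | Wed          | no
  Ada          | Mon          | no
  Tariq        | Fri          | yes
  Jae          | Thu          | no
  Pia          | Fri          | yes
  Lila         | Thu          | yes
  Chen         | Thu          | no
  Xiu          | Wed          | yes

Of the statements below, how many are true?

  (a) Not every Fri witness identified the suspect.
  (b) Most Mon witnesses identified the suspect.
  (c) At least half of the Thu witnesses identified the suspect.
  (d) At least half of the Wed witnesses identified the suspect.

2

(a) Fri: |A| = 9, |A ∩ B| = 8; needs A ⊄ B (|A ∖ B| ≥ 1) — true.
(b) Mon: |A| = 5, |A ∩ B| = 3; needs |A ∩ B| > |A ∖ B| — true.
(c) Thu: |A| = 5, |A ∩ B| = 2; needs |A ∩ B| ≥ |A ∖ B| — false.
(d) Wed: |A| = 7, |A ∩ B| = 3; needs |A ∩ B| ≥ |A ∖ B| — false.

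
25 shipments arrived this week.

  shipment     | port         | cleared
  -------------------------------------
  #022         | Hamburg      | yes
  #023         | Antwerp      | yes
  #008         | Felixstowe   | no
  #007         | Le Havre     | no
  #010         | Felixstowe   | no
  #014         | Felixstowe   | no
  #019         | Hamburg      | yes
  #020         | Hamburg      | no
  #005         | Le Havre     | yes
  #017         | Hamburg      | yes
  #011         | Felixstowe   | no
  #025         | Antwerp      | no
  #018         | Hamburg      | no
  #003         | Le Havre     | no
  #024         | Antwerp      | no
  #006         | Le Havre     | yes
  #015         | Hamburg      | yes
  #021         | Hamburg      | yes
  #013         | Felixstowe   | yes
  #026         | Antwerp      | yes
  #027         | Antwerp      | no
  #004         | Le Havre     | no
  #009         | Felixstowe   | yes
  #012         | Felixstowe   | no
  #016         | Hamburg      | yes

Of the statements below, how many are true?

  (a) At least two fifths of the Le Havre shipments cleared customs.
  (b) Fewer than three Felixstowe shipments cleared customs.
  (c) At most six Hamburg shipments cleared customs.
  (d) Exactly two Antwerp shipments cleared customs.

4

(a) Le Havre: |A| = 5, |A ∩ B| = 2; needs |A ∩ B| / |A| ≥ 2/5 — true.
(b) Felixstowe: |A| = 7, |A ∩ B| = 2; needs |A ∩ B| < 3 — true.
(c) Hamburg: |A| = 8, |A ∩ B| = 6; needs |A ∩ B| ≤ 6 — true.
(d) Antwerp: |A| = 5, |A ∩ B| = 2; needs |A ∩ B| = 2 — true.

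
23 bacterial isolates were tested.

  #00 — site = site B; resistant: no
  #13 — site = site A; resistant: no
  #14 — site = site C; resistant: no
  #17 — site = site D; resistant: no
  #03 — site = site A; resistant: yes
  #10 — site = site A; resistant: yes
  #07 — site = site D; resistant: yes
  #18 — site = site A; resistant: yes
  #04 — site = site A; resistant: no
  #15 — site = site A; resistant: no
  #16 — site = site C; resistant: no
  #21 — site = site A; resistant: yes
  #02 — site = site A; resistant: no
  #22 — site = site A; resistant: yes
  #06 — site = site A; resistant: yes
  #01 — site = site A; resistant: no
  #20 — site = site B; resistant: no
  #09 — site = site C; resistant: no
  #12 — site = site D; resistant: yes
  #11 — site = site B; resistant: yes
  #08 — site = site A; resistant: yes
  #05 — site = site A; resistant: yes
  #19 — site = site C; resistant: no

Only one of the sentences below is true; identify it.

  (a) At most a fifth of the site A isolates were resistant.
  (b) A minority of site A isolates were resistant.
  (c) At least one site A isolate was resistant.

(c)

|A| = 13, |A ∩ B| = 8, |A ∖ B| = 5.
(a) requires |A ∩ B| / |A| ≤ 1/5: false.
(b) requires |A ∩ B| < |A ∖ B|: false.
(c) requires A ∩ B ≠ ∅ (|A ∩ B| ≥ 1): true.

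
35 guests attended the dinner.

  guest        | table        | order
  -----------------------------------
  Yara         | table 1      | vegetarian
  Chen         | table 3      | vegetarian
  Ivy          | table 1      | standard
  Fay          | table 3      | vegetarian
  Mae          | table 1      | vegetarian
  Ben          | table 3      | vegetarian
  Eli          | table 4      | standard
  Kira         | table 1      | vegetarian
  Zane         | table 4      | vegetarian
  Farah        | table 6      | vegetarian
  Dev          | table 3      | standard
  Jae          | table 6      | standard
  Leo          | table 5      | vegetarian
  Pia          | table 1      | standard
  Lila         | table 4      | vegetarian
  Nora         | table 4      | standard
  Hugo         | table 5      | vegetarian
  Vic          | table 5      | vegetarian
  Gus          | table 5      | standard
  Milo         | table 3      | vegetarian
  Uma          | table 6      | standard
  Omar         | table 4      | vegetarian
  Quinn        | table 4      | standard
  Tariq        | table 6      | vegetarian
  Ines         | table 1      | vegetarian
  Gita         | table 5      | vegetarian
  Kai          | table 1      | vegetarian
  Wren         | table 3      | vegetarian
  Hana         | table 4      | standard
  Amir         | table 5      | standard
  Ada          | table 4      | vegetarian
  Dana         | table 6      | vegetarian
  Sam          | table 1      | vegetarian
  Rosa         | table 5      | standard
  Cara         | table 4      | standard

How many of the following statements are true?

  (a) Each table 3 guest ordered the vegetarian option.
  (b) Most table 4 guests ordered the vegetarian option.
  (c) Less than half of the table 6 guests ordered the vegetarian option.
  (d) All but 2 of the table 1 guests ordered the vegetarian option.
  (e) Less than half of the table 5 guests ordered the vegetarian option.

1

(a) table 3: |A| = 6, |A ∩ B| = 5; needs A ⊆ B, i.e. every element of A is in B (|A ∖ B| = 0) — false.
(b) table 4: |A| = 9, |A ∩ B| = 4; needs |A ∩ B| > |A ∖ B| — false.
(c) table 6: |A| = 5, |A ∩ B| = 3; needs |A ∩ B| < |A ∖ B| — false.
(d) table 1: |A| = 8, |A ∩ B| = 6; needs |A ∖ B| = 2 — true.
(e) table 5: |A| = 7, |A ∩ B| = 4; needs |A ∩ B| < |A ∖ B| — false.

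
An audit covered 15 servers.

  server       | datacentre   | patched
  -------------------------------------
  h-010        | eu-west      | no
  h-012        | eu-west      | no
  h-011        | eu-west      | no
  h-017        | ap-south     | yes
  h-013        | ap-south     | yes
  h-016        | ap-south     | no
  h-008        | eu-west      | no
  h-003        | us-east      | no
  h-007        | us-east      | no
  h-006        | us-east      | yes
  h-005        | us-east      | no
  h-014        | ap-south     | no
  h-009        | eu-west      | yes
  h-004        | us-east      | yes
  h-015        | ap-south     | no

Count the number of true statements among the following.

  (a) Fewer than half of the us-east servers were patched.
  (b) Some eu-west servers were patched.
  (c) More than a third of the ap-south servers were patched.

(a) us-east: |A| = 5, |A ∩ B| = 2; needs |A ∩ B| < |A ∖ B| — true.
(b) eu-west: |A| = 5, |A ∩ B| = 1; needs A ∩ B ≠ ∅ (|A ∩ B| ≥ 1) — true.
(c) ap-south: |A| = 5, |A ∩ B| = 2; needs |A ∩ B| / |A| > 1/3 — true.

3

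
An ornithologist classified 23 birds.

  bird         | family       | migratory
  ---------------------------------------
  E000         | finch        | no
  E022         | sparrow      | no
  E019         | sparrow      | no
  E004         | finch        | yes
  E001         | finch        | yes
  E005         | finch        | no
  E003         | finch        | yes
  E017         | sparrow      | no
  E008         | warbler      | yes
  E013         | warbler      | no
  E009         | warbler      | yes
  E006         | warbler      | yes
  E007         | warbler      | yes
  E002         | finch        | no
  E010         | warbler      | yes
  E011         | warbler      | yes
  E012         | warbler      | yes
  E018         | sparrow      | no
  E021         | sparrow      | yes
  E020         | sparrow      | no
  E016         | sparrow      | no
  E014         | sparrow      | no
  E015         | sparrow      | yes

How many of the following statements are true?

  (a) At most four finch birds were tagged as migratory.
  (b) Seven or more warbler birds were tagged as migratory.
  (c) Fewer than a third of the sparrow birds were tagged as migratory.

3

(a) finch: |A| = 6, |A ∩ B| = 3; needs |A ∩ B| ≤ 4 — true.
(b) warbler: |A| = 8, |A ∩ B| = 7; needs |A ∩ B| ≥ 7 — true.
(c) sparrow: |A| = 9, |A ∩ B| = 2; needs |A ∩ B| / |A| < 1/3 — true.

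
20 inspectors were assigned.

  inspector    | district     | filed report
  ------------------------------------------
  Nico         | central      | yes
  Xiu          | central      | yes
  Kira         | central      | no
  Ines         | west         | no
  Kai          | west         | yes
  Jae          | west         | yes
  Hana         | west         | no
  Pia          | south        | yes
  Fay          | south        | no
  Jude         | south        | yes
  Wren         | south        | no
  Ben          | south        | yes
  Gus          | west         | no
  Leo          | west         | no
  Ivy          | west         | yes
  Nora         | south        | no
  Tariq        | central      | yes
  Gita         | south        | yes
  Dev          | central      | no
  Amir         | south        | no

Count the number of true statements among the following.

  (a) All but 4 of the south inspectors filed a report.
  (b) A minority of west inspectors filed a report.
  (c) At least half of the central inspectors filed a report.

(a) south: |A| = 8, |A ∩ B| = 4; needs |A ∖ B| = 4 — true.
(b) west: |A| = 7, |A ∩ B| = 3; needs |A ∩ B| < |A ∖ B| — true.
(c) central: |A| = 5, |A ∩ B| = 3; needs |A ∩ B| ≥ |A ∖ B| — true.

3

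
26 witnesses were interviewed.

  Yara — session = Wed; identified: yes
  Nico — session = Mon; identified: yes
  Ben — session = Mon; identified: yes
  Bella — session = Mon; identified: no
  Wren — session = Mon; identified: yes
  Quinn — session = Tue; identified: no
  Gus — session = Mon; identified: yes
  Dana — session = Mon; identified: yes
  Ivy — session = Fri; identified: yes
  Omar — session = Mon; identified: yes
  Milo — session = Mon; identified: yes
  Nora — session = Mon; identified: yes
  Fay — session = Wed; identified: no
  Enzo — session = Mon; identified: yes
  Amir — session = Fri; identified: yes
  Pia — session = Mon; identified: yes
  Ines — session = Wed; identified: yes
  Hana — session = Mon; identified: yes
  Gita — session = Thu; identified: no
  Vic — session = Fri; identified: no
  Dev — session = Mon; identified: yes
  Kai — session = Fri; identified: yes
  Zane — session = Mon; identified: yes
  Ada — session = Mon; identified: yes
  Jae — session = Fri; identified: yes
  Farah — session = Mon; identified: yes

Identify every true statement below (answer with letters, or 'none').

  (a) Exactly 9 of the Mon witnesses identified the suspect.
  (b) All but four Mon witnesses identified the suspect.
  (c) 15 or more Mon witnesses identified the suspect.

(c)

|A| = 16, |A ∩ B| = 15, |A ∖ B| = 1.
(a) |A ∩ B| = 9: fails.
(b) |A ∖ B| = 4: fails.
(c) |A ∩ B| ≥ 15: holds.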